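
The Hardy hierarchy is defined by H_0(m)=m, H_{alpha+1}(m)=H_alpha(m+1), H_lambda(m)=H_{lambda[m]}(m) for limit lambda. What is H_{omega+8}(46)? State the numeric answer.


H_{omega+8}(46):
Unwind the 8 successor steps: H_{omega+8}(46) = H_omega(46+8) = H_omega(54).
H_omega(m) = H_m(m) = m + m = 2m.
Result = 2 * 54 = 108

108


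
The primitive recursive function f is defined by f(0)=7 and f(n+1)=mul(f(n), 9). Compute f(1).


f(0) = 7
f(1) = mul(f(0), 9) = mul(7, 9) = 63


63


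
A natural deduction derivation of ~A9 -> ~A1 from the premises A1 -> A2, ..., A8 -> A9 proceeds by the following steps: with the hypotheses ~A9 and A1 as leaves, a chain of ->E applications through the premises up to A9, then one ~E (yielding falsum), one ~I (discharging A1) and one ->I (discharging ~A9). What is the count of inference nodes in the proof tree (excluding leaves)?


From hypothesis A1, 8 ->E steps along the 8 premises yield A9.
~E with hypothesis ~A9 gives falsum (1 node); ~I discharging A1 gives ~A1 (1 node); ->I discharging ~A9 gives the goal (1 node).
Total = 8 + 3 = 11 inference nodes.

11


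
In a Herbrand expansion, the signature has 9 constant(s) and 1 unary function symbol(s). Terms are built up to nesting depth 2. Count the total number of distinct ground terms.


Herbrand terms by depth:
Depth 0: 9 constants
Depth 1: 9 new terms (running total: 18)
Depth 2: 9 new terms (running total: 27)
Total distinct ground terms = 27

27


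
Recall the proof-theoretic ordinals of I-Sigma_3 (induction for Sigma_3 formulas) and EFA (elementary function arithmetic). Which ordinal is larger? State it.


Proof-theoretic ordinal of I-Sigma_3 (induction for Sigma_3 formulas): omega^(omega^(omega^omega))
Proof-theoretic ordinal of EFA (elementary function arithmetic): omega^3
Comparing: omega^3 < omega^(omega^(omega^omega)).
The larger ordinal is omega^(omega^(omega^omega)) (from I-Sigma_3 (induction for Sigma_3 formulas)).

omega^(omega^(omega^omega))


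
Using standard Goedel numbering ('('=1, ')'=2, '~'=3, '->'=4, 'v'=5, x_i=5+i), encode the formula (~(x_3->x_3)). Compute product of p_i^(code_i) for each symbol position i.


Formula: (~(x_3->x_3))
Symbol codes: [1, 3, 1, 8, 4, 8, 2, 2]
Primes: [2, 3, 5, 7, 11, 13, 17, 19]
p_1^1 = 2^1 = 2
p_2^3 = 3^3 = 27
p_3^1 = 5^1 = 5
p_4^8 = 7^8 = 5764801
p_5^4 = 11^4 = 14641
p_6^8 = 13^8 = 815730721
p_7^2 = 17^2 = 289
p_8^2 = 19^2 = 361
Product = 1939414722127441864861185630

1939414722127441864861185630


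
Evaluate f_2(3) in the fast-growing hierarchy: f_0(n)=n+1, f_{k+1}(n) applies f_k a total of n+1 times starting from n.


f_2(3) = f_1^4(3)
f_1(m) = 2m + 1.
Iterating: f_1^k(n) = 2^k*(n+1) - 1.
f_2(3) = 2^4*(3+1) - 1 = 16*4 - 1 = 63

63


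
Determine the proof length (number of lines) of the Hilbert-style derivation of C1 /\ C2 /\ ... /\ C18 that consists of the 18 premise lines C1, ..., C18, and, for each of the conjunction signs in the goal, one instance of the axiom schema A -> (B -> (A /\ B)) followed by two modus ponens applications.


Conjoining 18 premises:
- 18 premise lines
- the goal has 17 conjunction signs; each costs 1 axiom instance + 2 MP = 3 lines: 3 * 17 = 51
Total = 18 + 51 = 69 lines.

69


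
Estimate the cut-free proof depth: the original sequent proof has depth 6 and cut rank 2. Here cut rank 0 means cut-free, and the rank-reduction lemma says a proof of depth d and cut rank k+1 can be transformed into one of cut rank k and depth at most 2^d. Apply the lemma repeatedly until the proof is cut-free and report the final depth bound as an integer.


Each rank reduction sends depth d to at most 2^d; cut rank r needs r reductions.
2_0(6) = 6
2_1(6) = 2^6 = 64
2_2(6) = 2^64 = 18446744073709551616
Cut-free depth bound = 18446744073709551616

18446744073709551616


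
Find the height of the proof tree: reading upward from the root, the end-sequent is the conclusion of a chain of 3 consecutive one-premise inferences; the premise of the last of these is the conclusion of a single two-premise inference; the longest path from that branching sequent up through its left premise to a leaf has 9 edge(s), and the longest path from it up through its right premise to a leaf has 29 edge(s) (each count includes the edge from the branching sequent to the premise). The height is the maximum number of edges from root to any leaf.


Longest path through the left premise: 9 edges (measured from the branching sequent)
Longest path through the right premise: 29 edges
Height of the subtree rooted at the branching sequent: max(9, 29) = 29
The branching sequent sits 3 edges above the root (the chain of one-premise inferences), so height = 29 + 3 = 32

32


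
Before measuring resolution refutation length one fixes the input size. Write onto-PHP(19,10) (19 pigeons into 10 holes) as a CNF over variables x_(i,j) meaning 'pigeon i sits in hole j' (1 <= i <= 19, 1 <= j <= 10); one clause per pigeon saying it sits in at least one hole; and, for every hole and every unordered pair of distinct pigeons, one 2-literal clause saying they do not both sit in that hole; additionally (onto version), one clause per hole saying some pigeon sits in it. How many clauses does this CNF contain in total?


onto-PHP(19,10): 19 pigeons, 10 holes, 19*10 = 190 variables.
- pigeon clauses: one per pigeon -> 19 clauses
- hole clauses: 10 holes * C(19,2) = 10 * 171 -> 1710 clauses
- onto clauses: one per hole -> 10 clauses
Total clauses = 19 + 1710 + 10 = 1739

1739


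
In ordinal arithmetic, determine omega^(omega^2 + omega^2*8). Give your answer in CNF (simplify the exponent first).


omega^(omega^2 + omega^2*8):
Both terms of the exponent have the same exponent 2, so they merge: omega^2 + omega^2*8 = omega^2*(1+8) = omega^2*9.
omega raised to a CNF ordinal is a single CNF term: Result = omega^(omega^2*9)

omega^(omega^2*9)


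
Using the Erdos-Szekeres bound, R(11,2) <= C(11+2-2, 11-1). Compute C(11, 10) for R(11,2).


R(11,2) <= C(11+2-2, 11-1) = C(11, 10)
C(11, 10) = 11! / (10! * 1!)
= 11

11


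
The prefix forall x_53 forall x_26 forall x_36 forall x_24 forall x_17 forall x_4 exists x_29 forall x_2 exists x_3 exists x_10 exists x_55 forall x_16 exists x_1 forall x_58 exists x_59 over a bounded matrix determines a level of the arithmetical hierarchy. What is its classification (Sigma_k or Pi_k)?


Leading quantifier is forall, so the class is Pi.
Number of quantifier blocks = alternations + 1 = 7 + 1 = 8.
Classification: Pi_8

Pi_8


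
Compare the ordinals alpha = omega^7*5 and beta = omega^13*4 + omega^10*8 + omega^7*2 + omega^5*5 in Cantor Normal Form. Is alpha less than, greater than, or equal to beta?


Compare term by term from highest exponent:
alpha = omega^7*5
beta = omega^13*4 + omega^10*8 + omega^7*2 + omega^5*5
Term 1: alpha has omega^7*5, beta has omega^13*4
Term 2: alpha has omega^0*0, beta has omega^10*8
Term 3: alpha has omega^0*0, beta has omega^7*2
Term 4: alpha has omega^0*0, beta has omega^5*5
Result: alpha < beta

alpha < beta


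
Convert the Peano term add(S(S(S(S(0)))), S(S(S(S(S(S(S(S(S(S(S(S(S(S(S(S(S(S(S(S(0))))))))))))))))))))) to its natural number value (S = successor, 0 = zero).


add(S^4(0), S^20(0)):
S^4(0) = 4
S^20(0) = 20
4 + 20 = 24

24


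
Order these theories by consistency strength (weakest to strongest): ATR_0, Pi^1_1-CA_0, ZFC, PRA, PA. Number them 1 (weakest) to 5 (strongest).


Ordering by consistency strength:
1. PRA
2. PA
3. ATR_0
4. Pi^1_1-CA_0
5. ZFC


ATR_0=3, Pi^1_1-CA_0=4, ZFC=5, PRA=1, PA=2


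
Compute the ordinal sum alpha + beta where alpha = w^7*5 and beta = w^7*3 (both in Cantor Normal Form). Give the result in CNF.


Ordinal addition w^7*5 + w^7*3:
Both terms have the same exponent 7.
w^e*c + w^e*d = w^e*(c+d).
Result = w^7*(5+3) = w^7*8

w^7*8


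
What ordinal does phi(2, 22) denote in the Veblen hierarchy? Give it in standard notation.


phi(2, 22):
phi(2, beta) = zeta_beta (the beta-th zeta number, fixed point of epsilon).
phi(2, 22) = zeta_22

zeta_22


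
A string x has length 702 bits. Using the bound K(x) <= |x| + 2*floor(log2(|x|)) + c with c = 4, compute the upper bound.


floor(log2(702)) = 9
2 * 9 = 18
K(x) <= 702 + 18 + 4 = 724

724


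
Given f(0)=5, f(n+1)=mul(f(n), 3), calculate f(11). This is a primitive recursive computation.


f(0) = 5
f(1) = mul(f(0), 3) = mul(5, 3) = 15
f(2) = mul(f(1), 3) = mul(15, 3) = 45
f(3) = mul(f(2), 3) = mul(45, 3) = 135
f(4) = mul(f(3), 3) = mul(135, 3) = 405
f(5) = mul(f(4), 3) = mul(405, 3) = 1215
f(6) = mul(f(5), 3) = mul(1215, 3) = 3645
f(7) = mul(f(6), 3) = mul(3645, 3) = 10935
f(8) = mul(f(7), 3) = mul(10935, 3) = 32805
f(9) = mul(f(8), 3) = mul(32805, 3) = 98415
f(10) = mul(f(9), 3) = mul(98415, 3) = 295245
f(11) = mul(f(10), 3) = mul(295245, 3) = 885735


885735


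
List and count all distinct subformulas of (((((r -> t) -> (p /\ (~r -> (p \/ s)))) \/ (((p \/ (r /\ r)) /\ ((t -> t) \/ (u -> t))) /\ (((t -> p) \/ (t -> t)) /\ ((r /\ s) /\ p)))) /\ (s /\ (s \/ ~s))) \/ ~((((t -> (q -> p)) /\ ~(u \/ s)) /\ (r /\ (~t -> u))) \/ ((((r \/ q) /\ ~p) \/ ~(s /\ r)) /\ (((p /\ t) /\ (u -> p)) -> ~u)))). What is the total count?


Formula: (((((r -> t) -> (p /\ (~r -> (p \/ s)))) \/ (((p \/ (r /\ r)) /\ ((t -> t) \/ (u -> t))) /\ (((t -> p) \/ (t -> t)) /\ ((r /\ s) /\ p)))) /\ (s /\ (s \/ ~s))) \/ ~((((t -> (q -> p)) /\ ~(u \/ s)) /\ (r /\ (~t -> u))) \/ ((((r \/ q) /\ ~p) \/ ~(s /\ r)) /\ (((p /\ t) /\ (u -> p)) -> ~u))))
Subformulas found:
  1. r
  2. p
  3. q
  4. u
  5. s
  6. t
  7. ~t
  8. ~p
  9. ~u
  10. ~s
  11. ~r
  12. (u -> p)
  13. (q -> p)
  14. (u -> t)
  15. (s /\ r)
  16. (r /\ s)
  17. (u \/ s)
  18. (p /\ t)
  19. (t -> t)
  20. (r /\ r)
  21. (r \/ q)
  22. (r -> t)
  23. (p \/ s)
  24. (t -> p)
  25. (~t -> u)
  26. ~(u \/ s)
  27. ~(s /\ r)
  28. (s \/ ~s)
  29. ((r /\ s) /\ p)
  30. (p \/ (r /\ r))
  31. (t -> (q -> p))
  32. (~r -> (p \/ s))
  33. (r /\ (~t -> u))
  34. (s /\ (s \/ ~s))
  35. ((r \/ q) /\ ~p)
  36. ((p /\ t) /\ (u -> p))
  37. ((t -> t) \/ (u -> t))
  38. ((t -> p) \/ (t -> t))
  39. (p /\ (~r -> (p \/ s)))
  40. (((p /\ t) /\ (u -> p)) -> ~u)
  41. ((t -> (q -> p)) /\ ~(u \/ s))
  42. (((r \/ q) /\ ~p) \/ ~(s /\ r))
  43. ((r -> t) -> (p /\ (~r -> (p \/ s))))
  44. (((t -> p) \/ (t -> t)) /\ ((r /\ s) /\ p))
  45. ((p \/ (r /\ r)) /\ ((t -> t) \/ (u -> t)))
  46. (((t -> (q -> p)) /\ ~(u \/ s)) /\ (r /\ (~t -> u)))
  47. ((((r \/ q) /\ ~p) \/ ~(s /\ r)) /\ (((p /\ t) /\ (u -> p)) -> ~u))
  48. (((p \/ (r /\ r)) /\ ((t -> t) \/ (u -> t))) /\ (((t -> p) \/ (t -> t)) /\ ((r /\ s) /\ p)))
  49. ((((t -> (q -> p)) /\ ~(u \/ s)) /\ (r /\ (~t -> u))) \/ ((((r \/ q) /\ ~p) \/ ~(s /\ r)) /\ (((p /\ t) /\ (u -> p)) -> ~u)))
  50. ~((((t -> (q -> p)) /\ ~(u \/ s)) /\ (r /\ (~t -> u))) \/ ((((r \/ q) /\ ~p) \/ ~(s /\ r)) /\ (((p /\ t) /\ (u -> p)) -> ~u)))
  51. (((r -> t) -> (p /\ (~r -> (p \/ s)))) \/ (((p \/ (r /\ r)) /\ ((t -> t) \/ (u -> t))) /\ (((t -> p) \/ (t -> t)) /\ ((r /\ s) /\ p))))
  52. ((((r -> t) -> (p /\ (~r -> (p \/ s)))) \/ (((p \/ (r /\ r)) /\ ((t -> t) \/ (u -> t))) /\ (((t -> p) \/ (t -> t)) /\ ((r /\ s) /\ p)))) /\ (s /\ (s \/ ~s)))
  53. (((((r -> t) -> (p /\ (~r -> (p \/ s)))) \/ (((p \/ (r /\ r)) /\ ((t -> t) \/ (u -> t))) /\ (((t -> p) \/ (t -> t)) /\ ((r /\ s) /\ p)))) /\ (s /\ (s \/ ~s))) \/ ~((((t -> (q -> p)) /\ ~(u \/ s)) /\ (r /\ (~t -> u))) \/ ((((r \/ q) /\ ~p) \/ ~(s /\ r)) /\ (((p /\ t) /\ (u -> p)) -> ~u))))
Total distinct subformulas = 53

53


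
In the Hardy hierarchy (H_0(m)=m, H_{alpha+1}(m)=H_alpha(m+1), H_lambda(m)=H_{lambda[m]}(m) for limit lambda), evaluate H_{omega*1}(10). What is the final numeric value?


H_{omega*1}(10):
For the Hardy hierarchy, H_{omega*k}(n) = 2^k * n.
2^1 = 2.
2 * 10 = 20

20


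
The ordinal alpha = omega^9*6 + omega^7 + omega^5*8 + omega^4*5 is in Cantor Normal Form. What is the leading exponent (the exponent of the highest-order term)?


CNF: omega^9*6 + omega^7 + omega^5*8 + omega^4*5
The leading term is omega^9*6, which has exponent 9.

9


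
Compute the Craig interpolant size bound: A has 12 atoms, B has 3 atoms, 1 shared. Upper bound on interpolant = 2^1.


Shared atoms = 1
Craig interpolant size bound = 2^1
= 2

2


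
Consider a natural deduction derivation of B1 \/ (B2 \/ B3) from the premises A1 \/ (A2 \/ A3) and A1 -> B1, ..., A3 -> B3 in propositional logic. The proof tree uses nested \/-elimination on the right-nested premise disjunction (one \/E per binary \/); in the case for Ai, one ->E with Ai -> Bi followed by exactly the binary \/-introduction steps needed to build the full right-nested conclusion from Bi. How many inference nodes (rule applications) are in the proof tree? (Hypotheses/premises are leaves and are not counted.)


Constructive dilemma with 3 branches, all disjunctions right-nested:
- \/E: the premise has 2 binary \/, each eliminated once: 2 nodes.
- ->E: one per case (Ai with Ai -> Bi gives Bi): 3 nodes.
- \/I: in case i < n, Bi needs 1 step to form Bi \/ (B(i+1) \/ ...) and then i-1 steps to prepend B(i-1), ..., B1, i.e. i steps; in case i = n, B3 needs 2 prepend steps.
  \/I total = (1 + 2 + ... + 2) + 2 = 3 + 2 = 5 nodes.
Total = 2 + 3 + 5 = 10

10


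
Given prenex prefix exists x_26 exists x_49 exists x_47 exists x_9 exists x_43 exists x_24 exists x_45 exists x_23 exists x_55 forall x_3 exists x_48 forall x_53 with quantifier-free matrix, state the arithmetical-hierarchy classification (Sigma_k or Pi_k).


Leading quantifier is exists, so the class is Sigma.
Number of quantifier blocks = alternations + 1 = 3 + 1 = 4.
Classification: Sigma_4

Sigma_4


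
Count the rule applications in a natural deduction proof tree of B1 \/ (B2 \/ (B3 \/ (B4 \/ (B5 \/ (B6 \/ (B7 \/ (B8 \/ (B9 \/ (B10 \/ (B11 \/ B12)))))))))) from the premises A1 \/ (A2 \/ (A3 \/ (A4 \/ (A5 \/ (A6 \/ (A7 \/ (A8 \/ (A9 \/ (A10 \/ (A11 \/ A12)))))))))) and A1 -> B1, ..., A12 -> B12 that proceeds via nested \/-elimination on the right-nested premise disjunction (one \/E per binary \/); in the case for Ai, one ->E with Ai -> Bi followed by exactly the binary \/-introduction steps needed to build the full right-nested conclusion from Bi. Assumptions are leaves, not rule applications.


Constructive dilemma with 12 branches, all disjunctions right-nested:
- \/E: the premise has 11 binary \/, each eliminated once: 11 nodes.
- ->E: one per case (Ai with Ai -> Bi gives Bi): 12 nodes.
- \/I: in case i < n, Bi needs 1 step to form Bi \/ (B(i+1) \/ ...) and then i-1 steps to prepend B(i-1), ..., B1, i.e. i steps; in case i = n, B12 needs 11 prepend steps.
  \/I total = (1 + 2 + ... + 11) + 11 = 66 + 11 = 77 nodes.
Total = 11 + 12 + 77 = 100

100


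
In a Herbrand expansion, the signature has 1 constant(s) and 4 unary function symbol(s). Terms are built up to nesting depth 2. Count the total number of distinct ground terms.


Herbrand terms by depth:
Depth 0: 1 constants
Depth 1: 4 new terms (running total: 5)
Depth 2: 16 new terms (running total: 21)
Total distinct ground terms = 21

21


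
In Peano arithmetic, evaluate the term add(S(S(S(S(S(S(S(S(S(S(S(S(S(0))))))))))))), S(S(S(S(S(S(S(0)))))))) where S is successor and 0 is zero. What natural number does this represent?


add(S^13(0), S^7(0)):
S^13(0) = 13
S^7(0) = 7
13 + 7 = 20

20


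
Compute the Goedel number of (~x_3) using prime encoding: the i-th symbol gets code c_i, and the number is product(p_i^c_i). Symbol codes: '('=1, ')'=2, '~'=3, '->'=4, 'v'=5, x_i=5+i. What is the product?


Formula: (~x_3)
Symbol codes: [1, 3, 8, 2]
Primes: [2, 3, 5, 7]
p_1^1 = 2^1 = 2
p_2^3 = 3^3 = 27
p_3^8 = 5^8 = 390625
p_4^2 = 7^2 = 49
Product = 1033593750

1033593750


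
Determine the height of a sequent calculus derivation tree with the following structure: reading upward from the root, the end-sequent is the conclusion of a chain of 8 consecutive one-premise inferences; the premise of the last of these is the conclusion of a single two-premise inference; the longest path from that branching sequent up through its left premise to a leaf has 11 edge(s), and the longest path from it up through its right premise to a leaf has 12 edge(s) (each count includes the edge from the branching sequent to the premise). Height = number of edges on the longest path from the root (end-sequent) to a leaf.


Longest path through the left premise: 11 edges (measured from the branching sequent)
Longest path through the right premise: 12 edges
Height of the subtree rooted at the branching sequent: max(11, 12) = 12
The branching sequent sits 8 edges above the root (the chain of one-premise inferences), so height = 12 + 8 = 20

20


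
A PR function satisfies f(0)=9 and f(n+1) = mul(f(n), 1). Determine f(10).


f(0) = 9
f(1) = mul(f(0), 1) = mul(9, 1) = 9
f(2) = mul(f(1), 1) = mul(9, 1) = 9
f(3) = mul(f(2), 1) = mul(9, 1) = 9
f(4) = mul(f(3), 1) = mul(9, 1) = 9
f(5) = mul(f(4), 1) = mul(9, 1) = 9
f(6) = mul(f(5), 1) = mul(9, 1) = 9
f(7) = mul(f(6), 1) = mul(9, 1) = 9
f(8) = mul(f(7), 1) = mul(9, 1) = 9
f(9) = mul(f(8), 1) = mul(9, 1) = 9
f(10) = mul(f(9), 1) = mul(9, 1) = 9


9


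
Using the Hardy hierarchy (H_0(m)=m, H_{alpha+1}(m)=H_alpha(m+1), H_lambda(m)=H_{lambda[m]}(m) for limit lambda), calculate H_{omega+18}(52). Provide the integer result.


H_{omega+18}(52):
Unwind the 18 successor steps: H_{omega+18}(52) = H_omega(52+18) = H_omega(70).
H_omega(m) = H_m(m) = m + m = 2m.
Result = 2 * 70 = 140

140


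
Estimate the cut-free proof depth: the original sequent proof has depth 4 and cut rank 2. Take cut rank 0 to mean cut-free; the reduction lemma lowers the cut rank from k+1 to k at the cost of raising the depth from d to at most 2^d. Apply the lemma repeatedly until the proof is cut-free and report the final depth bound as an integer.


Each rank reduction sends depth d to at most 2^d; cut rank r needs r reductions.
2_0(4) = 4
2_1(4) = 2^4 = 16
2_2(4) = 2^16 = 65536
Cut-free depth bound = 65536

65536


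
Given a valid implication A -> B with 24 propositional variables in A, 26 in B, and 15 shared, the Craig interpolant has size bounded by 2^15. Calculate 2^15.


Shared atoms = 15
Craig interpolant size bound = 2^15
= 32768

32768


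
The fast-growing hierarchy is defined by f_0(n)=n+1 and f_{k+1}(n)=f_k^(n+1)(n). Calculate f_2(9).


f_2(9) = f_1^10(9)
f_1(m) = 2m + 1.
Iterating: f_1^k(n) = 2^k*(n+1) - 1.
f_2(9) = 2^10*(9+1) - 1 = 1024*10 - 1 = 10239

10239


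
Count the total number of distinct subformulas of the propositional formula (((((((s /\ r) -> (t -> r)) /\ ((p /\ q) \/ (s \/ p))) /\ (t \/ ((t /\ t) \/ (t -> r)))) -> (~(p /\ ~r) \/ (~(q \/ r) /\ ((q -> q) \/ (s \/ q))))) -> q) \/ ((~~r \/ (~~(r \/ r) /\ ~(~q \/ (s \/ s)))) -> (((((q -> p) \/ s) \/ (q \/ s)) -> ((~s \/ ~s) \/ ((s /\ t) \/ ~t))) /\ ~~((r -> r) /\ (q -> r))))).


Formula: (((((((s /\ r) -> (t -> r)) /\ ((p /\ q) \/ (s \/ p))) /\ (t \/ ((t /\ t) \/ (t -> r)))) -> (~(p /\ ~r) \/ (~(q \/ r) /\ ((q -> q) \/ (s \/ q))))) -> q) \/ ((~~r \/ (~~(r \/ r) /\ ~(~q \/ (s \/ s)))) -> (((((q -> p) \/ s) \/ (q \/ s)) -> ((~s \/ ~s) \/ ((s /\ t) \/ ~t))) /\ ~~((r -> r) /\ (q -> r)))))
Subformulas found:
  1. r
  2. p
  3. q
  4. s
  5. t
  6. ~t
  7. ~s
  8. ~r
  9. ~q
  10. ~~r
  11. (s \/ s)
  12. (p /\ q)
  13. (q -> p)
  14. (s /\ t)
  15. (s /\ r)
  16. (r \/ r)
  17. (r -> r)
  18. (s \/ q)
  19. (q -> q)
  20. (q \/ s)
  21. (q -> r)
  22. (q \/ r)
  23. (t /\ t)
  24. (s \/ p)
  25. (t -> r)
  26. (p /\ ~r)
  27. ~(r \/ r)
  28. ~(q \/ r)
  29. (~s \/ ~s)
  30. ~(p /\ ~r)
  31. ~~(r \/ r)
  32. ((q -> p) \/ s)
  33. (~q \/ (s \/ s))
  34. ((s /\ t) \/ ~t)
  35. ~(~q \/ (s \/ s))
  36. ((p /\ q) \/ (s \/ p))
  37. ((r -> r) /\ (q -> r))
  38. ((s /\ r) -> (t -> r))
  39. ((t /\ t) \/ (t -> r))
  40. ((q -> q) \/ (s \/ q))
  41. ~((r -> r) /\ (q -> r))
  42. ~~((r -> r) /\ (q -> r))
  43. (t \/ ((t /\ t) \/ (t -> r)))
  44. (((q -> p) \/ s) \/ (q \/ s))
  45. ((~s \/ ~s) \/ ((s /\ t) \/ ~t))
  46. (~~(r \/ r) /\ ~(~q \/ (s \/ s)))
  47. (~(q \/ r) /\ ((q -> q) \/ (s \/ q)))
  48. (~~r \/ (~~(r \/ r) /\ ~(~q \/ (s \/ s))))
  49. (((s /\ r) -> (t -> r)) /\ ((p /\ q) \/ (s \/ p)))
  50. (~(p /\ ~r) \/ (~(q \/ r) /\ ((q -> q) \/ (s \/ q))))
  51. ((((q -> p) \/ s) \/ (q \/ s)) -> ((~s \/ ~s) \/ ((s /\ t) \/ ~t)))
  52. ((((s /\ r) -> (t -> r)) /\ ((p /\ q) \/ (s \/ p))) /\ (t \/ ((t /\ t) \/ (t -> r))))
  53. (((((q -> p) \/ s) \/ (q \/ s)) -> ((~s \/ ~s) \/ ((s /\ t) \/ ~t))) /\ ~~((r -> r) /\ (q -> r)))
  54. (((((s /\ r) -> (t -> r)) /\ ((p /\ q) \/ (s \/ p))) /\ (t \/ ((t /\ t) \/ (t -> r)))) -> (~(p /\ ~r) \/ (~(q \/ r) /\ ((q -> q) \/ (s \/ q)))))
  55. ((~~r \/ (~~(r \/ r) /\ ~(~q \/ (s \/ s)))) -> (((((q -> p) \/ s) \/ (q \/ s)) -> ((~s \/ ~s) \/ ((s /\ t) \/ ~t))) /\ ~~((r -> r) /\ (q -> r))))
  56. ((((((s /\ r) -> (t -> r)) /\ ((p /\ q) \/ (s \/ p))) /\ (t \/ ((t /\ t) \/ (t -> r)))) -> (~(p /\ ~r) \/ (~(q \/ r) /\ ((q -> q) \/ (s \/ q))))) -> q)
  57. (((((((s /\ r) -> (t -> r)) /\ ((p /\ q) \/ (s \/ p))) /\ (t \/ ((t /\ t) \/ (t -> r)))) -> (~(p /\ ~r) \/ (~(q \/ r) /\ ((q -> q) \/ (s \/ q))))) -> q) \/ ((~~r \/ (~~(r \/ r) /\ ~(~q \/ (s \/ s)))) -> (((((q -> p) \/ s) \/ (q \/ s)) -> ((~s \/ ~s) \/ ((s /\ t) \/ ~t))) /\ ~~((r -> r) /\ (q -> r)))))
Total distinct subformulas = 57

57


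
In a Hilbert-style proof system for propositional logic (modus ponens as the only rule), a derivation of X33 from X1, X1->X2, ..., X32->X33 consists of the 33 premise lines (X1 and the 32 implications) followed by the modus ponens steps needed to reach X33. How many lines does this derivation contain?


We have 33 premise lines: X1 and 32 implications.
Each implication is detached once by MP, giving 32 MP lines.
33 premise lines + 32 MP lines = 65 total lines.

65


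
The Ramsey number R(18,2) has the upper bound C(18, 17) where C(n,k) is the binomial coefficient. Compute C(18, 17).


R(18,2) <= C(18+2-2, 18-1) = C(18, 17)
C(18, 17) = 18! / (17! * 1!)
= 18

18


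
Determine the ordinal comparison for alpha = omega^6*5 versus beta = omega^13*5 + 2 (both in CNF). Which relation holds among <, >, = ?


Compare term by term from highest exponent:
alpha = omega^6*5
beta = omega^13*5 + 2
Term 1: alpha has omega^6*5, beta has omega^13*5
Term 2: alpha has omega^0*0, beta has omega^0*2
Result: alpha < beta

alpha < beta


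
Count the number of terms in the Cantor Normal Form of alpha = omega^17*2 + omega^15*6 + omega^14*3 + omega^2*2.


CNF: omega^17*2 + omega^15*6 + omega^14*3 + omega^2*2
Count the summands separated by '+':
  term 1: omega^17*2
  term 2: omega^15*6
  term 3: omega^14*3
  term 4: omega^2*2
Total terms = 4

4


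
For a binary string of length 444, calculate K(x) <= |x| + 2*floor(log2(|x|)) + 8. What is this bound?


floor(log2(444)) = 8
2 * 8 = 16
K(x) <= 444 + 16 + 8 = 468

468


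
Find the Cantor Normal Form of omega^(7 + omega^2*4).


omega^(7 + omega^2*4):
In ordinal addition a term is absorbed by a following term of strictly larger exponent: 0 < 2, so 7 + omega^2*4 = omega^2*4.
omega raised to a CNF ordinal is a single CNF term: Result = omega^(omega^2*4)

omega^(omega^2*4)


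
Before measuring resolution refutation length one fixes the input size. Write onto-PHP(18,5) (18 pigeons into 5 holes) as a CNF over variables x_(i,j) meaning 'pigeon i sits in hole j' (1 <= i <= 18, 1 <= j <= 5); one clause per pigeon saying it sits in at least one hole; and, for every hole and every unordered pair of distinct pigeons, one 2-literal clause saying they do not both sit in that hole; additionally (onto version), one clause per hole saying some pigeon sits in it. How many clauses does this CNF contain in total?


onto-PHP(18,5): 18 pigeons, 5 holes, 18*5 = 90 variables.
- pigeon clauses: one per pigeon -> 18 clauses
- hole clauses: 5 holes * C(18,2) = 5 * 153 -> 765 clauses
- onto clauses: one per hole -> 5 clauses
Total clauses = 18 + 765 + 5 = 788

788


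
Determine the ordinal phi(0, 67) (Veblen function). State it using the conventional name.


phi(0, 67):
phi(0, beta) = omega^beta by definition.
phi(0, 67) = omega^67

omega^67


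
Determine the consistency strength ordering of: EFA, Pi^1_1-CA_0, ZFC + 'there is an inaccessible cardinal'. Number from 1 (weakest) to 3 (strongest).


Ordering by consistency strength:
1. EFA
2. Pi^1_1-CA_0
3. ZFC + 'there is an inaccessible cardinal'


EFA=1, Pi^1_1-CA_0=2, ZFC + 'there is an inaccessible cardinal'=3


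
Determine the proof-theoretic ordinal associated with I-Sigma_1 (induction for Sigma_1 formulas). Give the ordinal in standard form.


The proof-theoretic ordinal of I-Sigma_1 (induction for Sigma_1 formulas) is a standard result in ordinal analysis.
This ordinal is the supremum of order types of primitive recursive well-orderings
that the theory can prove to be well-ordered.
For I-Sigma_1 (induction for Sigma_1 formulas), the proof-theoretic ordinal is omega^omega.

omega^omega


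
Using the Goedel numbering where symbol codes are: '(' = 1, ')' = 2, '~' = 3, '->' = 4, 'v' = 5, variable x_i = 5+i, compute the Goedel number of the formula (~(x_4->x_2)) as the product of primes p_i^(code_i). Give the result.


Formula: (~(x_4->x_2))
Symbol codes: [1, 3, 1, 9, 4, 7, 2, 2]
Primes: [2, 3, 5, 7, 11, 13, 17, 19]
p_1^1 = 2^1 = 2
p_2^3 = 3^3 = 27
p_3^1 = 5^1 = 5
p_4^9 = 7^9 = 40353607
p_5^4 = 11^4 = 14641
p_6^7 = 13^7 = 62748517
p_7^2 = 17^2 = 289
p_8^2 = 19^2 = 361
Product = 1044300234991699465694484570

1044300234991699465694484570


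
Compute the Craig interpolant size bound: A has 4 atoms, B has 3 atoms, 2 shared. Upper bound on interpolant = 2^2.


Shared atoms = 2
Craig interpolant size bound = 2^2
= 4

4


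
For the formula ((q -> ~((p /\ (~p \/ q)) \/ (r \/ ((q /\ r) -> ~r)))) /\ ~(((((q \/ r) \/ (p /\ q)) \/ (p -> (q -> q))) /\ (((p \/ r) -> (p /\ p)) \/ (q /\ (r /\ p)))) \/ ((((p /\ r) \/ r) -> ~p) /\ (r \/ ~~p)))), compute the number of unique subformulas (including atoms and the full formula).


Formula: ((q -> ~((p /\ (~p \/ q)) \/ (r \/ ((q /\ r) -> ~r)))) /\ ~(((((q \/ r) \/ (p /\ q)) \/ (p -> (q -> q))) /\ (((p \/ r) -> (p /\ p)) \/ (q /\ (r /\ p)))) \/ ((((p /\ r) \/ r) -> ~p) /\ (r \/ ~~p))))
Subformulas found:
  1. r
  2. p
  3. q
  4. ~p
  5. ~r
  6. ~~p
  7. (r /\ p)
  8. (p /\ q)
  9. (p /\ r)
  10. (q -> q)
  11. (q /\ r)
  12. (q \/ r)
  13. (p /\ p)
  14. (p \/ r)
  15. (~p \/ q)
  16. (r \/ ~~p)
  17. (p -> (q -> q))
  18. ((p /\ r) \/ r)
  19. (q /\ (r /\ p))
  20. (p /\ (~p \/ q))
  21. ((q /\ r) -> ~r)
  22. ((p \/ r) -> (p /\ p))
  23. ((q \/ r) \/ (p /\ q))
  24. (r \/ ((q /\ r) -> ~r))
  25. (((p /\ r) \/ r) -> ~p)
  26. ((((p /\ r) \/ r) -> ~p) /\ (r \/ ~~p))
  27. (((q \/ r) \/ (p /\ q)) \/ (p -> (q -> q)))
  28. (((p \/ r) -> (p /\ p)) \/ (q /\ (r /\ p)))
  29. ((p /\ (~p \/ q)) \/ (r \/ ((q /\ r) -> ~r)))
  30. ~((p /\ (~p \/ q)) \/ (r \/ ((q /\ r) -> ~r)))
  31. (q -> ~((p /\ (~p \/ q)) \/ (r \/ ((q /\ r) -> ~r))))
  32. ((((q \/ r) \/ (p /\ q)) \/ (p -> (q -> q))) /\ (((p \/ r) -> (p /\ p)) \/ (q /\ (r /\ p))))
  33. (((((q \/ r) \/ (p /\ q)) \/ (p -> (q -> q))) /\ (((p \/ r) -> (p /\ p)) \/ (q /\ (r /\ p)))) \/ ((((p /\ r) \/ r) -> ~p) /\ (r \/ ~~p)))
  34. ~(((((q \/ r) \/ (p /\ q)) \/ (p -> (q -> q))) /\ (((p \/ r) -> (p /\ p)) \/ (q /\ (r /\ p)))) \/ ((((p /\ r) \/ r) -> ~p) /\ (r \/ ~~p)))
  35. ((q -> ~((p /\ (~p \/ q)) \/ (r \/ ((q /\ r) -> ~r)))) /\ ~(((((q \/ r) \/ (p /\ q)) \/ (p -> (q -> q))) /\ (((p \/ r) -> (p /\ p)) \/ (q /\ (r /\ p)))) \/ ((((p /\ r) \/ r) -> ~p) /\ (r \/ ~~p))))
Total distinct subformulas = 35

35


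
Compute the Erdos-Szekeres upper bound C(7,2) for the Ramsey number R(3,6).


R(3,6) <= C(3+6-2, 3-1) = C(7, 2)
C(7, 2) = 7! / (2! * 5!)
= 21

21


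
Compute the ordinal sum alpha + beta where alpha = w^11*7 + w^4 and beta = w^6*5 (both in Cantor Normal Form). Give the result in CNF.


Ordinal addition (w^11*7 + w^4) + w^6*5:
alpha's leading term has exponent 11 > beta's exponent 6, so it survives.
alpha's tail term has exponent 4 < beta's exponent 6, so it is absorbed by beta.
In ordinal addition, any term followed by a strictly larger-exponent term is absorbed.
Result = w^11*7 + w^6*5

w^11*7 + w^6*5


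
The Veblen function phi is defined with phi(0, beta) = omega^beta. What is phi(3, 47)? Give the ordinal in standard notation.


phi(3, 47):
phi(3, beta) = eta_beta (the beta-th eta number, fixed point of zeta).
phi(3, 47) = eta_47

eta_47


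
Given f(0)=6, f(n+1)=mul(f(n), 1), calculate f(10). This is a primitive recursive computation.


f(0) = 6
f(1) = mul(f(0), 1) = mul(6, 1) = 6
f(2) = mul(f(1), 1) = mul(6, 1) = 6
f(3) = mul(f(2), 1) = mul(6, 1) = 6
f(4) = mul(f(3), 1) = mul(6, 1) = 6
f(5) = mul(f(4), 1) = mul(6, 1) = 6
f(6) = mul(f(5), 1) = mul(6, 1) = 6
f(7) = mul(f(6), 1) = mul(6, 1) = 6
f(8) = mul(f(7), 1) = mul(6, 1) = 6
f(9) = mul(f(8), 1) = mul(6, 1) = 6
f(10) = mul(f(9), 1) = mul(6, 1) = 6


6


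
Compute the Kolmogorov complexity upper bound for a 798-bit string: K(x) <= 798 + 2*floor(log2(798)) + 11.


floor(log2(798)) = 9
2 * 9 = 18
K(x) <= 798 + 18 + 11 = 827

827


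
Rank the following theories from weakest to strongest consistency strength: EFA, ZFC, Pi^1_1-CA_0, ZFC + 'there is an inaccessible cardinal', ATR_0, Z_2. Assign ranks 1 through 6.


Ordering by consistency strength:
1. EFA
2. ATR_0
3. Pi^1_1-CA_0
4. Z_2
5. ZFC
6. ZFC + 'there is an inaccessible cardinal'


EFA=1, ZFC=5, Pi^1_1-CA_0=3, ZFC + 'there is an inaccessible cardinal'=6, ATR_0=2, Z_2=4


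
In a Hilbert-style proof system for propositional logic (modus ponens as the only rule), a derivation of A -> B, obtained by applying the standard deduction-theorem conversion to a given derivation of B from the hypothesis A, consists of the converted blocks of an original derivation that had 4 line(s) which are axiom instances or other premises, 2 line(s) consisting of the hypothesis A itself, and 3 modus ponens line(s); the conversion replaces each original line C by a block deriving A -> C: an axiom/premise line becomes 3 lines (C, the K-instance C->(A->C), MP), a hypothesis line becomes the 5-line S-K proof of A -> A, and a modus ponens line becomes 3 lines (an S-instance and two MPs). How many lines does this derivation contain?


Deduction-theorem conversion, block by block:
- 4 axiom/premise lines -> 3 lines each = 12
- 2 hypothesis lines -> 5 lines each (identity proof A->A) = 10
- 3 MP lines -> 3 lines each (S-instance, MP, MP) = 9
Total = 12 + 10 + 9 = 31 lines.

31


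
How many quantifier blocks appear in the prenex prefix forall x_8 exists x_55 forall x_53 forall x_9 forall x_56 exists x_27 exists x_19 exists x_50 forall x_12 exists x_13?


Alternations = 5.
Blocks = alternations + 1 = 6

6


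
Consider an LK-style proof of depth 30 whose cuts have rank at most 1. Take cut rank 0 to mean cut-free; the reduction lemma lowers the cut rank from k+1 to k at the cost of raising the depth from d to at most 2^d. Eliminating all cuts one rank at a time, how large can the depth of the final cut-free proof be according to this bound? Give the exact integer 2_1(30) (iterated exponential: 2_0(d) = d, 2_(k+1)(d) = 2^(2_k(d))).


Each rank reduction sends depth d to at most 2^d; cut rank r needs r reductions.
2_0(30) = 30
2_1(30) = 2^30 = 1073741824
Cut-free depth bound = 1073741824

1073741824


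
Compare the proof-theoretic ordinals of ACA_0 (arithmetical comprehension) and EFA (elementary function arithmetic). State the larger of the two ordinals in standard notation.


Proof-theoretic ordinal of ACA_0 (arithmetical comprehension): epsilon_0
Proof-theoretic ordinal of EFA (elementary function arithmetic): omega^3
Comparing: omega^3 < epsilon_0.
The larger ordinal is epsilon_0 (from ACA_0 (arithmetical comprehension)).

epsilon_0


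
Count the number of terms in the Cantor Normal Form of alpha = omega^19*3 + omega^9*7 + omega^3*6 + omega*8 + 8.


CNF: omega^19*3 + omega^9*7 + omega^3*6 + omega*8 + 8
Count the summands separated by '+':
  term 1: omega^19*3
  term 2: omega^9*7
  term 3: omega^3*6
  term 4: omega*8
  term 5: 8
Total terms = 5

5


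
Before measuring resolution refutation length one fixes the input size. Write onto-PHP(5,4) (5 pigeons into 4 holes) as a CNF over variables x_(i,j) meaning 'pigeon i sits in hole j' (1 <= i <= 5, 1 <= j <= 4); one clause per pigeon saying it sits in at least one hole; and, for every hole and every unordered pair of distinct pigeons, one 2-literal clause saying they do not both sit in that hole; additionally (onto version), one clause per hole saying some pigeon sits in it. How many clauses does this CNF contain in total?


onto-PHP(5,4): 5 pigeons, 4 holes, 5*4 = 20 variables.
- pigeon clauses: one per pigeon -> 5 clauses
- hole clauses: 4 holes * C(5,2) = 4 * 10 -> 40 clauses
- onto clauses: one per hole -> 4 clauses
Total clauses = 5 + 40 + 4 = 49

49


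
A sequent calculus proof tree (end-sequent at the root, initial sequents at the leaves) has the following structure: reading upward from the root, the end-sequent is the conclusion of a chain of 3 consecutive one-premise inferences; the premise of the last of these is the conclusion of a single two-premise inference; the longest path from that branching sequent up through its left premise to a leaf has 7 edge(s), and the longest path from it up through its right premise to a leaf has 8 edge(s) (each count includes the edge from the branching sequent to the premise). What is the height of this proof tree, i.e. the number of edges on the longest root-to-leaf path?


Longest path through the left premise: 7 edges (measured from the branching sequent)
Longest path through the right premise: 8 edges
Height of the subtree rooted at the branching sequent: max(7, 8) = 8
The branching sequent sits 3 edges above the root (the chain of one-premise inferences), so height = 8 + 3 = 11

11


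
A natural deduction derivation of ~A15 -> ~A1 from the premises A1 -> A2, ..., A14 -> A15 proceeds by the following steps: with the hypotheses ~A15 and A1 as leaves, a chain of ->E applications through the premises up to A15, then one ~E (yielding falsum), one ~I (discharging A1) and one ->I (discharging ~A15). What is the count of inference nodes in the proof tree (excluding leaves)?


From hypothesis A1, 14 ->E steps along the 14 premises yield A15.
~E with hypothesis ~A15 gives falsum (1 node); ~I discharging A1 gives ~A1 (1 node); ->I discharging ~A15 gives the goal (1 node).
Total = 14 + 3 = 17 inference nodes.

17


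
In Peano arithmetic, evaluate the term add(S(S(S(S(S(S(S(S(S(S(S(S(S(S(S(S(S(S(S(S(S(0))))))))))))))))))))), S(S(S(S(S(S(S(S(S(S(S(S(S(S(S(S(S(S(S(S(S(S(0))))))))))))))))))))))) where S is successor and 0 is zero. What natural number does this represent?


add(S^21(0), S^22(0)):
S^21(0) = 21
S^22(0) = 22
21 + 22 = 43

43


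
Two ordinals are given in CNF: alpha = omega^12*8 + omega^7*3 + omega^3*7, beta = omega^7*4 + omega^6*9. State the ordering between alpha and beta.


Compare term by term from highest exponent:
alpha = omega^12*8 + omega^7*3 + omega^3*7
beta = omega^7*4 + omega^6*9
Term 1: alpha has omega^12*8, beta has omega^7*4
Term 2: alpha has omega^7*3, beta has omega^6*9
Term 3: alpha has omega^3*7, beta has omega^0*0
Result: alpha > beta

alpha > beta


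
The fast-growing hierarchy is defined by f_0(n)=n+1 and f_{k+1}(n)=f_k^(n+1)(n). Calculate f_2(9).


f_2(9) = f_1^10(9)
f_1(m) = 2m + 1.
Iterating: f_1^k(n) = 2^k*(n+1) - 1.
f_2(9) = 2^10*(9+1) - 1 = 1024*10 - 1 = 10239

10239


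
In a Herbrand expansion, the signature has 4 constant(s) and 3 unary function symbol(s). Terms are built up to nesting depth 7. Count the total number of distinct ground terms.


Herbrand terms by depth:
Depth 0: 4 constants
Depth 1: 12 new terms (running total: 16)
Depth 2: 36 new terms (running total: 52)
Depth 3: 108 new terms (running total: 160)
Depth 4: 324 new terms (running total: 484)
Depth 5: 972 new terms (running total: 1456)
Depth 6: 2916 new terms (running total: 4372)
Depth 7: 8748 new terms (running total: 13120)
Total distinct ground terms = 13120

13120


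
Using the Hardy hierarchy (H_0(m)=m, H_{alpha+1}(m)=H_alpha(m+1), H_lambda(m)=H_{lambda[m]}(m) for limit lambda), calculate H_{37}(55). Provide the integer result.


H_37(55):
For finite ordinals k, H_k(n) = n + k (each successor step adds 1).
H_37(55) = 55 + 37 = 92

92


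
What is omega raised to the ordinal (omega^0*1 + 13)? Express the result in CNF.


omega^(omega^0*1 + 13):
omega^0 = 1, so the exponent is 1 + 13 = 14 (finite ordinal addition).
Result = omega^14, already a single CNF term.

omega^14


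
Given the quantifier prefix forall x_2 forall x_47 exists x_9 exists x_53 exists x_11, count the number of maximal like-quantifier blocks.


Alternations = 1.
Blocks = alternations + 1 = 2

2


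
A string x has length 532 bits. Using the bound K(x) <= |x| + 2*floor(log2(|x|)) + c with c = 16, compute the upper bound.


floor(log2(532)) = 9
2 * 9 = 18
K(x) <= 532 + 18 + 16 = 566

566


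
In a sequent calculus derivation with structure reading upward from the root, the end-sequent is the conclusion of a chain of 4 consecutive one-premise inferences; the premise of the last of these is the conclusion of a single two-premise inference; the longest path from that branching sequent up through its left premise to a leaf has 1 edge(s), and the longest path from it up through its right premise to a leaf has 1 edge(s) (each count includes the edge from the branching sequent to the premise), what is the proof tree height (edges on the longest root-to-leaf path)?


Longest path through the left premise: 1 edges (measured from the branching sequent)
Longest path through the right premise: 1 edges
Height of the subtree rooted at the branching sequent: max(1, 1) = 1
The branching sequent sits 4 edges above the root (the chain of one-premise inferences), so height = 1 + 4 = 5

5


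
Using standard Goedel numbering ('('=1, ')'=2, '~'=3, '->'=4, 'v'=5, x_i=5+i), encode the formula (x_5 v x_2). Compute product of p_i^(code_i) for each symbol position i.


Formula: (x_5 v x_2)
Symbol codes: [1, 10, 5, 7, 2]
Primes: [2, 3, 5, 7, 11]
p_1^1 = 2^1 = 2
p_2^10 = 3^10 = 59049
p_3^5 = 5^5 = 3125
p_4^7 = 7^7 = 823543
p_5^2 = 11^2 = 121
Product = 36775976646543750

36775976646543750


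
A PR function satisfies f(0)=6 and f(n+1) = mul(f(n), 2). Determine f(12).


f(0) = 6
f(1) = mul(f(0), 2) = mul(6, 2) = 12
f(2) = mul(f(1), 2) = mul(12, 2) = 24
f(3) = mul(f(2), 2) = mul(24, 2) = 48
f(4) = mul(f(3), 2) = mul(48, 2) = 96
f(5) = mul(f(4), 2) = mul(96, 2) = 192
f(6) = mul(f(5), 2) = mul(192, 2) = 384
f(7) = mul(f(6), 2) = mul(384, 2) = 768
f(8) = mul(f(7), 2) = mul(768, 2) = 1536
f(9) = mul(f(8), 2) = mul(1536, 2) = 3072
f(10) = mul(f(9), 2) = mul(3072, 2) = 6144
f(11) = mul(f(10), 2) = mul(6144, 2) = 12288
f(12) = mul(f(11), 2) = mul(12288, 2) = 24576


24576


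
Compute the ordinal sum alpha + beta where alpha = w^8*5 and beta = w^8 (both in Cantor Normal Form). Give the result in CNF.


Ordinal addition w^8*5 + w^8:
Both terms have the same exponent 8.
w^e*c + w^e*d = w^e*(c+d).
Result = w^8*(5+1) = w^8*6

w^8*6


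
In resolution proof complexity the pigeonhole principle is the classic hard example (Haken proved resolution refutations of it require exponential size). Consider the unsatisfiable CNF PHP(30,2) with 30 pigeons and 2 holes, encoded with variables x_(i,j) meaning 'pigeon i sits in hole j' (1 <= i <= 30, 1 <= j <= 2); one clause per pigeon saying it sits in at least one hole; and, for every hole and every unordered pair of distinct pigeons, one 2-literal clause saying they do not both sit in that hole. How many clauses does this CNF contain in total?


PHP(30,2): 30 pigeons, 2 holes, 30*2 = 60 variables.
- pigeon clauses: one per pigeon -> 30 clauses
- hole clauses: 2 holes * C(30,2) = 2 * 435 -> 870 clauses
Total clauses = 30 + 870 = 900

900


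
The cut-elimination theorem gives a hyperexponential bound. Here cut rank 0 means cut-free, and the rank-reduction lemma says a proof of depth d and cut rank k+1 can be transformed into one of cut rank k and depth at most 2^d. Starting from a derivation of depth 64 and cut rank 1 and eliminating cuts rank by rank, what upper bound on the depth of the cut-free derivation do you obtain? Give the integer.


Each rank reduction sends depth d to at most 2^d; cut rank r needs r reductions.
2_0(64) = 64
2_1(64) = 2^64 = 18446744073709551616
Cut-free depth bound = 18446744073709551616

18446744073709551616
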